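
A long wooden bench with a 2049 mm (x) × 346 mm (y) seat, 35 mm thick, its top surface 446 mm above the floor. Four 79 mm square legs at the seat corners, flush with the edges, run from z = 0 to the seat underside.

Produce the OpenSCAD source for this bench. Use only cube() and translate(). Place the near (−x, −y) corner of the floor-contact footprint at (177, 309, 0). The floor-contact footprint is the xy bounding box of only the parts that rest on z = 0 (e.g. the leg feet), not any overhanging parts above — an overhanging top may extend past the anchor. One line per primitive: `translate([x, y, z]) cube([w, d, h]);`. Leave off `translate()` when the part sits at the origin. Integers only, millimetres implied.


translate([177, 309, 411]) cube([2049, 346, 35]);
translate([177, 309, 0]) cube([79, 79, 411]);
translate([177, 576, 0]) cube([79, 79, 411]);
translate([2147, 309, 0]) cube([79, 79, 411]);
translate([2147, 576, 0]) cube([79, 79, 411]);


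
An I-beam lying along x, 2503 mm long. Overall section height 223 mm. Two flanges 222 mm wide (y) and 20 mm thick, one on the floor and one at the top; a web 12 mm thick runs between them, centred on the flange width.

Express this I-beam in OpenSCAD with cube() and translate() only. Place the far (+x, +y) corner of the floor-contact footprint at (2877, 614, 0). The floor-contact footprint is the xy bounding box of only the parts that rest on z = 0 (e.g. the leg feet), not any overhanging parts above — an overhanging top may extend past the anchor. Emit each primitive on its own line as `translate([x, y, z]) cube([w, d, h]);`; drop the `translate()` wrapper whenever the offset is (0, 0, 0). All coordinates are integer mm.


translate([374, 392, 0]) cube([2503, 222, 20]);
translate([374, 497, 20]) cube([2503, 12, 183]);
translate([374, 392, 203]) cube([2503, 222, 20]);


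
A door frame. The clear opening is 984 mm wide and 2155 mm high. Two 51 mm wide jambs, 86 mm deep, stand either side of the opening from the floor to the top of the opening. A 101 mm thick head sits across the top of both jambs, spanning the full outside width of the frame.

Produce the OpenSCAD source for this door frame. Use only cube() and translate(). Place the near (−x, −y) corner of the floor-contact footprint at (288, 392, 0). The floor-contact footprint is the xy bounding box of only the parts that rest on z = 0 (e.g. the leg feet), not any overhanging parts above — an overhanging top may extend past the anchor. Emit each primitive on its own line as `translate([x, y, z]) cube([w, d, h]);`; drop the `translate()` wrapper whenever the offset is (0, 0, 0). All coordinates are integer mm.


translate([288, 392, 0]) cube([51, 86, 2155]);
translate([1323, 392, 0]) cube([51, 86, 2155]);
translate([288, 392, 2155]) cube([1086, 86, 101]);


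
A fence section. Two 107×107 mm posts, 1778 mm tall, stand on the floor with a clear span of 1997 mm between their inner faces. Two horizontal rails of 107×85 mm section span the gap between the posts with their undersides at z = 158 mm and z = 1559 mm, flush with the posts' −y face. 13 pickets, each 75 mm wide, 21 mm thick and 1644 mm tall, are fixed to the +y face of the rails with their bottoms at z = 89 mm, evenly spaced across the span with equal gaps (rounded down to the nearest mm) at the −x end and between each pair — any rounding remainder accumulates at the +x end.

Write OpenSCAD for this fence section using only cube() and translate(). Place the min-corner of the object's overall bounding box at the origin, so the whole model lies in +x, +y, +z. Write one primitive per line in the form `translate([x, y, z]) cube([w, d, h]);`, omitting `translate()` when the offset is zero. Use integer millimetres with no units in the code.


cube([107, 107, 1778]);
translate([2104, 0, 0]) cube([107, 107, 1778]);
translate([107, 0, 158]) cube([1997, 107, 85]);
translate([107, 0, 1559]) cube([1997, 107, 85]);
translate([180, 107, 89]) cube([75, 21, 1644]);
translate([328, 107, 89]) cube([75, 21, 1644]);
translate([476, 107, 89]) cube([75, 21, 1644]);
translate([624, 107, 89]) cube([75, 21, 1644]);
translate([772, 107, 89]) cube([75, 21, 1644]);
translate([920, 107, 89]) cube([75, 21, 1644]);
translate([1068, 107, 89]) cube([75, 21, 1644]);
translate([1216, 107, 89]) cube([75, 21, 1644]);
translate([1364, 107, 89]) cube([75, 21, 1644]);
translate([1512, 107, 89]) cube([75, 21, 1644]);
translate([1660, 107, 89]) cube([75, 21, 1644]);
translate([1808, 107, 89]) cube([75, 21, 1644]);
translate([1956, 107, 89]) cube([75, 21, 1644]);


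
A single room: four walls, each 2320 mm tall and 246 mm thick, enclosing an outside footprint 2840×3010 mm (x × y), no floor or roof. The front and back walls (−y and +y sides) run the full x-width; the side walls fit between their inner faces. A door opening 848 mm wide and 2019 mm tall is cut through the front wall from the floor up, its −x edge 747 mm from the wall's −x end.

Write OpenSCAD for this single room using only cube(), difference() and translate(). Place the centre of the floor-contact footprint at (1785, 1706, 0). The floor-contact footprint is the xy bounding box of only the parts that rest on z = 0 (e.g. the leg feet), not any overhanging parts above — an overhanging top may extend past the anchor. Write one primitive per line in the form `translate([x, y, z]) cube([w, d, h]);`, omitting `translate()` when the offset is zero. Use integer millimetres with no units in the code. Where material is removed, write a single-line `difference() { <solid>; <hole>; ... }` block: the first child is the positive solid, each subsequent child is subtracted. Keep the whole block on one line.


difference() { translate([365, 201, 0]) cube([2840, 246, 2320]); translate([1112, 201, 0]) cube([848, 246, 2019]); }
translate([365, 2965, 0]) cube([2840, 246, 2320]);
translate([365, 447, 0]) cube([246, 2518, 2320]);
translate([2959, 447, 0]) cube([246, 2518, 2320]);


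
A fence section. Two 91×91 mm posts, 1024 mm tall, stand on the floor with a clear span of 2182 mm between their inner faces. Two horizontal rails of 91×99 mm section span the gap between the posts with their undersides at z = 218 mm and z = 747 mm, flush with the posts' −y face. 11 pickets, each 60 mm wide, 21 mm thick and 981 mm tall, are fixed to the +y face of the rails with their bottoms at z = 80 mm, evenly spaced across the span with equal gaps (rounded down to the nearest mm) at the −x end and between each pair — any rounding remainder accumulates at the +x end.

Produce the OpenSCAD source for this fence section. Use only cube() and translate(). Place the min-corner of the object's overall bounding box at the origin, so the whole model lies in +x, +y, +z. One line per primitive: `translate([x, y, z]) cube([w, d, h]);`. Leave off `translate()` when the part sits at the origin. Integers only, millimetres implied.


cube([91, 91, 1024]);
translate([2273, 0, 0]) cube([91, 91, 1024]);
translate([91, 0, 218]) cube([2182, 91, 99]);
translate([91, 0, 747]) cube([2182, 91, 99]);
translate([217, 91, 80]) cube([60, 21, 981]);
translate([403, 91, 80]) cube([60, 21, 981]);
translate([589, 91, 80]) cube([60, 21, 981]);
translate([775, 91, 80]) cube([60, 21, 981]);
translate([961, 91, 80]) cube([60, 21, 981]);
translate([1147, 91, 80]) cube([60, 21, 981]);
translate([1333, 91, 80]) cube([60, 21, 981]);
translate([1519, 91, 80]) cube([60, 21, 981]);
translate([1705, 91, 80]) cube([60, 21, 981]);
translate([1891, 91, 80]) cube([60, 21, 981]);
translate([2077, 91, 80]) cube([60, 21, 981]);


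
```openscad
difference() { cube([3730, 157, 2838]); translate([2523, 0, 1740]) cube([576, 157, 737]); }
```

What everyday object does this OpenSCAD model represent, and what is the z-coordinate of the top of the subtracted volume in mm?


A wall with a window opening. The window head height is 2477 mm.

A wall with a rectangular opening subtracted — a window. Sill at z = 1740, opening 737 mm tall, so the head is at 1740 + 737 = 2477 mm.


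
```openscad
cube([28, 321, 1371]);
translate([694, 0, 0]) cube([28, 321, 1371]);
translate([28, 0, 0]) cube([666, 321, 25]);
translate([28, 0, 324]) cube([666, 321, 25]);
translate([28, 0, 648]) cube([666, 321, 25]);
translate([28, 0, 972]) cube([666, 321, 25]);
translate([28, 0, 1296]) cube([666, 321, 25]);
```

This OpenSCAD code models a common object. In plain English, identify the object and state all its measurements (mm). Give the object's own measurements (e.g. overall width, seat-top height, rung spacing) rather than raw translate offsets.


An open bookshelf. Two side panels, each 28 mm thick, 321 mm deep and 1371 mm tall, stand 722 mm apart (outside-to-outside). Between them sit 5 shelves, each 25 mm thick and 321 mm deep, spanning the full gap between the sides. The bottom shelf rests on the floor (its underside at z = 0) and the clear gap between one shelf's top and the next shelf's underside is 299 mm.


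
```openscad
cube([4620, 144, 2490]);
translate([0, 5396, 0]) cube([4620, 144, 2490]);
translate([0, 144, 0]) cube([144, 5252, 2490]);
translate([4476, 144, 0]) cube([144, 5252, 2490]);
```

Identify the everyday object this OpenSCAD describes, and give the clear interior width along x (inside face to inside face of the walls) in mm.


A house (or room) frame. The interior width is 4332 mm.

Four 2490 mm walls enclosing a rectangle with no floor or roof — a room or house frame. Outside width is 4620 mm and wall thickness is 144 mm, so the interior width is 4620 − 2 × 144 = 4332 mm.


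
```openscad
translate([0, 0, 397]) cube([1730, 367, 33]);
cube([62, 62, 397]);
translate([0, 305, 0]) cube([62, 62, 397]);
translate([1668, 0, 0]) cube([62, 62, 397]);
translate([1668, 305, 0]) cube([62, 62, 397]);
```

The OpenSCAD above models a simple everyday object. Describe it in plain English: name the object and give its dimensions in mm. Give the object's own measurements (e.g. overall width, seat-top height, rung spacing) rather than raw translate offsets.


A bench: a 1730×367 mm seat slab, 33 mm thick, top at z = 430 mm, on four 62×62 mm square legs flush with the seat corners and standing on z = 0.


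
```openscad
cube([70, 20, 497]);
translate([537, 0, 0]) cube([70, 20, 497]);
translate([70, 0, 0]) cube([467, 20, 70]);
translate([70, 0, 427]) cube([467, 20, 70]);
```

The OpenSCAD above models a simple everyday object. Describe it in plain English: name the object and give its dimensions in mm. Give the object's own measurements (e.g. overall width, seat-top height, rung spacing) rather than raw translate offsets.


A rectangular picture frame lying in the x–z plane (depth along y). The opening is 467 mm wide (x) by 357 mm tall (z), surrounded by a border 70 mm wide on all four sides. The frame is 20 mm deep and is made of two full-height vertical stiles with two horizontal rails fitted between them.


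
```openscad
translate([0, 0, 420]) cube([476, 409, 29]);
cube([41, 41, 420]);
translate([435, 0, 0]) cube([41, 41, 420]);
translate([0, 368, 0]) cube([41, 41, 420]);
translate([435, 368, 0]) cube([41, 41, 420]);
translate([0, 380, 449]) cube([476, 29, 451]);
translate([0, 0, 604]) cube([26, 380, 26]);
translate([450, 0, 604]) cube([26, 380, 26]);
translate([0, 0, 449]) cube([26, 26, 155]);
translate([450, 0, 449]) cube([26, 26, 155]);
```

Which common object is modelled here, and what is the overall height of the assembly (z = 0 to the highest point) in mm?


A chair. The overall height is 900 mm.

A slab on four corner posts with a tall panel at the back — a chair. The seat slab sits at z = 420 with thickness 29, and the 451 mm backrest starts at the seat top, so the overall height is 420 + 29 + 451 = 900 mm.


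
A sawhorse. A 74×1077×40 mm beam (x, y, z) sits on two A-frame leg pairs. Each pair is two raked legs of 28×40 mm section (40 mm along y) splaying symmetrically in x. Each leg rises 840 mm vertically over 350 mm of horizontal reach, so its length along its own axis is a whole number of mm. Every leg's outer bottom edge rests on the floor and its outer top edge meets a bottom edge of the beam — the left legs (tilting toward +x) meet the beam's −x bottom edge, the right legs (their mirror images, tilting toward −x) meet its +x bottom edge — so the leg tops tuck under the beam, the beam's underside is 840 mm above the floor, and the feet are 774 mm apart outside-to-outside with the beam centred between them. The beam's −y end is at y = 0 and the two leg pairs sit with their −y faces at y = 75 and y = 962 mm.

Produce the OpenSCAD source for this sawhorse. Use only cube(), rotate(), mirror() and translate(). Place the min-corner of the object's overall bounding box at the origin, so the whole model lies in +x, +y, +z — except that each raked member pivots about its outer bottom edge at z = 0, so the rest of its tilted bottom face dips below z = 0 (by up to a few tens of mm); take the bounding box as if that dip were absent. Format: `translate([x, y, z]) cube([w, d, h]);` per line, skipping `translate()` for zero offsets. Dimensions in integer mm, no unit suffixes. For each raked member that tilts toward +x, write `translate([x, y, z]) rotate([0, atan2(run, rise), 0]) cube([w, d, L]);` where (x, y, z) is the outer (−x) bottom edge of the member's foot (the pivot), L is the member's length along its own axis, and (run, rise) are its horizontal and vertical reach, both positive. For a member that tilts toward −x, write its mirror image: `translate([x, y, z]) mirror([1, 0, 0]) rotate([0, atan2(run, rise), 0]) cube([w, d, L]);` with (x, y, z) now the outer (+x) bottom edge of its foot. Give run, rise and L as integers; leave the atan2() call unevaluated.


translate([350, 0, 840]) cube([74, 1077, 40]);
translate([0, 75, 0]) rotate([0, atan2(350, 840), 0]) cube([28, 40, 910]);
translate([774, 75, 0]) mirror([1, 0, 0]) rotate([0, atan2(350, 840), 0]) cube([28, 40, 910]);
translate([0, 962, 0]) rotate([0, atan2(350, 840), 0]) cube([28, 40, 910]);
translate([774, 962, 0]) mirror([1, 0, 0]) rotate([0, atan2(350, 840), 0]) cube([28, 40, 910]);


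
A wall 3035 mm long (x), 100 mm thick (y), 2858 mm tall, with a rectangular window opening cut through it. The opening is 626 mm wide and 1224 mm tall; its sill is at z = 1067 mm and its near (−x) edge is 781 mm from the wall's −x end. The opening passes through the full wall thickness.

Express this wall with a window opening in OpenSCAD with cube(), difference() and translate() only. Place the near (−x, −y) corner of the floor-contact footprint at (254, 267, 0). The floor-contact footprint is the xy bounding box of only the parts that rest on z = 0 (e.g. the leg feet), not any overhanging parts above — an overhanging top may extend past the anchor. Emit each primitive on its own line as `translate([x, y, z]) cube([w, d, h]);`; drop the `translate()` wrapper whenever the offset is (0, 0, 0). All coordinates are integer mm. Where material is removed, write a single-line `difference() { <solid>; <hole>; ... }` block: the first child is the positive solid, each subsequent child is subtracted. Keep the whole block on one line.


difference() { translate([254, 267, 0]) cube([3035, 100, 2858]); translate([1035, 267, 1067]) cube([626, 100, 1224]); }


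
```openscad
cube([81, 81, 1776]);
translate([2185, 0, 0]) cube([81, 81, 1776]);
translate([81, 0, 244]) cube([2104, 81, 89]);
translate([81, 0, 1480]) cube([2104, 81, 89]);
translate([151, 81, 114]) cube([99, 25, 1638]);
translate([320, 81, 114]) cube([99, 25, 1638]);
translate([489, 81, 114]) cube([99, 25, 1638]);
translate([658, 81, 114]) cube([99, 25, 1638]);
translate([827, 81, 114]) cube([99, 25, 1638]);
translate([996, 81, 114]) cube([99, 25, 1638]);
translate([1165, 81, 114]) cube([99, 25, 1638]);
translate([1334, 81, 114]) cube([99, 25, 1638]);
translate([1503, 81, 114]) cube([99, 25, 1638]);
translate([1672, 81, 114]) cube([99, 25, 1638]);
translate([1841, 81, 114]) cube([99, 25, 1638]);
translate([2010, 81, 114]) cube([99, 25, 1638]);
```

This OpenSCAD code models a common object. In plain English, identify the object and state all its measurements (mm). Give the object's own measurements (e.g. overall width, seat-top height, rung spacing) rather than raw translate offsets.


A fence section. Two 81×81 mm posts, 1776 mm tall, stand on the floor with a clear span of 2104 mm between their inner faces. Two horizontal rails of 81×89 mm section span the gap between the posts with their undersides at z = 244 mm and z = 1480 mm, flush with the posts' −y face. 12 pickets, each 99 mm wide, 25 mm thick and 1638 mm tall, are fixed to the +y face of the rails with their bottoms at z = 114 mm, spaced across the span with a 70 mm gap after the −x post and between neighbouring pickets, with 76 mm left before the +x post.


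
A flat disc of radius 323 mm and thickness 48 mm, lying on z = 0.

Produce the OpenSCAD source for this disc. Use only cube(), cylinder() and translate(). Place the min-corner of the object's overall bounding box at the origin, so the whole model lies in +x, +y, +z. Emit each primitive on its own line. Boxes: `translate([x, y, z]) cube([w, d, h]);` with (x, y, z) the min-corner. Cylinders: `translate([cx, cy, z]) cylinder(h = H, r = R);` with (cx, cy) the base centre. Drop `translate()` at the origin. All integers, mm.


translate([323, 323, 0]) cylinder(h = 48, r = 323);


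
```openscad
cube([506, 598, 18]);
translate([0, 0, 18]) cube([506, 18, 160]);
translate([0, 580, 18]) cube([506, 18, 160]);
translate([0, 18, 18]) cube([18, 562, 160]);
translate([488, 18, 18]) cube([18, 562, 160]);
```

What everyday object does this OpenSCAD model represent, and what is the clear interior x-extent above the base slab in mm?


An open box. The internal width is 470 mm.

A 506×598 base slab with four walls standing on it — an open box. The base is 506 mm wide and the walls are 18 mm thick, so the internal width is 506 − 2 × 18 = 470 mm.


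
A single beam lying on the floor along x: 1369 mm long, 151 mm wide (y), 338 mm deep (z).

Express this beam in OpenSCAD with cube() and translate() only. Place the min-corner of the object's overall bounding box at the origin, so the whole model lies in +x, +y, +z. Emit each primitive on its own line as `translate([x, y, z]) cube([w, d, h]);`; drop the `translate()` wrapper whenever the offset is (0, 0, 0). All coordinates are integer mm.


cube([1369, 151, 338]);


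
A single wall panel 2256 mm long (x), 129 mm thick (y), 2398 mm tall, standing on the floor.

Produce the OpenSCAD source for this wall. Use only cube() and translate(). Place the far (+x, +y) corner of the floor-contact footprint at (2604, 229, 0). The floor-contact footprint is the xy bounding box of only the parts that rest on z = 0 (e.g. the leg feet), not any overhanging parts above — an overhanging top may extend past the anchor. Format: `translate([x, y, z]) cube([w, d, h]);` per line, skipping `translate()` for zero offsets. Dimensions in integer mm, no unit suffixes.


translate([348, 100, 0]) cube([2256, 129, 2398]);


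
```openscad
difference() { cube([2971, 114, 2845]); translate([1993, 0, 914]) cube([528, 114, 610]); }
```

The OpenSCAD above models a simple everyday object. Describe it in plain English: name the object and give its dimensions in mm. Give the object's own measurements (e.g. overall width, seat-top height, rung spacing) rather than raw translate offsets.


A wall 2971 mm long (x), 114 mm thick (y), 2845 mm tall, with a rectangular window opening cut through it. The opening is 528 mm wide and 610 mm tall; its sill is at z = 914 mm and its near (−x) edge is 1993 mm from the wall's −x end. The opening passes through the full wall thickness.


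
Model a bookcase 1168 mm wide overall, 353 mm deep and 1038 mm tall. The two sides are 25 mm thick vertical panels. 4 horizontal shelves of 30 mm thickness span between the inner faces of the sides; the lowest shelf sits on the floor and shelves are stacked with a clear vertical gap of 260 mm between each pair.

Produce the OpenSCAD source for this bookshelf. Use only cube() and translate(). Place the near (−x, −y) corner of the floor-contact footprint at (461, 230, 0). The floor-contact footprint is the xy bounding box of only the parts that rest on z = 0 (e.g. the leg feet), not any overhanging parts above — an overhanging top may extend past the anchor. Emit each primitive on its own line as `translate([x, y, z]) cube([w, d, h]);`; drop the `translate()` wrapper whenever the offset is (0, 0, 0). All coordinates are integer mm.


translate([461, 230, 0]) cube([25, 353, 1038]);
translate([1604, 230, 0]) cube([25, 353, 1038]);
translate([486, 230, 0]) cube([1118, 353, 30]);
translate([486, 230, 290]) cube([1118, 353, 30]);
translate([486, 230, 580]) cube([1118, 353, 30]);
translate([486, 230, 870]) cube([1118, 353, 30]);


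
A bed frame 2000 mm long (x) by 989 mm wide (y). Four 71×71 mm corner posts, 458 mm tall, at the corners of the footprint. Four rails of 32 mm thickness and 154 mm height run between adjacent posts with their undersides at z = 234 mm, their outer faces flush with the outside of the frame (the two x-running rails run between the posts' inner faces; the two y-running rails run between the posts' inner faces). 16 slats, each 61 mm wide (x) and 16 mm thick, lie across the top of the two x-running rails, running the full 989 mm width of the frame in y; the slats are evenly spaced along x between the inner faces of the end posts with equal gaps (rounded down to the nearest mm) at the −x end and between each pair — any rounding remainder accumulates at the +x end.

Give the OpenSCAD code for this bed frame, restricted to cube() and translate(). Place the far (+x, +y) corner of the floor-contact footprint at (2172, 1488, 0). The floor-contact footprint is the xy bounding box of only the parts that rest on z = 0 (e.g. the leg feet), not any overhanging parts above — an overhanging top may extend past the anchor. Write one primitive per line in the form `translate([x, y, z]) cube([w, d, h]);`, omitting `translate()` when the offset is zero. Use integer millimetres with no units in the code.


translate([172, 499, 0]) cube([71, 71, 458]);
translate([172, 1417, 0]) cube([71, 71, 458]);
translate([2101, 499, 0]) cube([71, 71, 458]);
translate([2101, 1417, 0]) cube([71, 71, 458]);
translate([243, 499, 234]) cube([1858, 32, 154]);
translate([243, 1456, 234]) cube([1858, 32, 154]);
translate([172, 570, 234]) cube([32, 847, 154]);
translate([2140, 570, 234]) cube([32, 847, 154]);
translate([294, 499, 388]) cube([61, 989, 16]);
translate([406, 499, 388]) cube([61, 989, 16]);
translate([518, 499, 388]) cube([61, 989, 16]);
translate([630, 499, 388]) cube([61, 989, 16]);
translate([742, 499, 388]) cube([61, 989, 16]);
translate([854, 499, 388]) cube([61, 989, 16]);
translate([966, 499, 388]) cube([61, 989, 16]);
translate([1078, 499, 388]) cube([61, 989, 16]);
translate([1190, 499, 388]) cube([61, 989, 16]);
translate([1302, 499, 388]) cube([61, 989, 16]);
translate([1414, 499, 388]) cube([61, 989, 16]);
translate([1526, 499, 388]) cube([61, 989, 16]);
translate([1638, 499, 388]) cube([61, 989, 16]);
translate([1750, 499, 388]) cube([61, 989, 16]);
translate([1862, 499, 388]) cube([61, 989, 16]);
translate([1974, 499, 388]) cube([61, 989, 16]);


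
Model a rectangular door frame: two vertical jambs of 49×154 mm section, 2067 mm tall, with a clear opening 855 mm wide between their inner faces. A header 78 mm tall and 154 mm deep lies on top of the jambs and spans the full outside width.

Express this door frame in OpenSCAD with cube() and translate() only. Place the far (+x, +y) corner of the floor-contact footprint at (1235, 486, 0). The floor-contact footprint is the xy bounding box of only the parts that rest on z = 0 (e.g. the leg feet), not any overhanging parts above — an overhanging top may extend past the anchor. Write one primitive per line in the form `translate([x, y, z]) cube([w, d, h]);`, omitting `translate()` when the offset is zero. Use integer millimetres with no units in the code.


translate([282, 332, 0]) cube([49, 154, 2067]);
translate([1186, 332, 0]) cube([49, 154, 2067]);
translate([282, 332, 2067]) cube([953, 154, 78]);


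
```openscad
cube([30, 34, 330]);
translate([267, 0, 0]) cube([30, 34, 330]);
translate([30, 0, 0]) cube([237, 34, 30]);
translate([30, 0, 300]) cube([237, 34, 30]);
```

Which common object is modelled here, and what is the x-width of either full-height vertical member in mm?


A picture frame. The border width is 30 mm.

Four thin pieces enclosing a rectangular opening — a picture frame. The two full-height stiles are 330 mm tall; the top rail sits at z = 300 and is 30 mm tall, so the border above the opening is 330 − 300 = 30 mm, matching the stile x-width.


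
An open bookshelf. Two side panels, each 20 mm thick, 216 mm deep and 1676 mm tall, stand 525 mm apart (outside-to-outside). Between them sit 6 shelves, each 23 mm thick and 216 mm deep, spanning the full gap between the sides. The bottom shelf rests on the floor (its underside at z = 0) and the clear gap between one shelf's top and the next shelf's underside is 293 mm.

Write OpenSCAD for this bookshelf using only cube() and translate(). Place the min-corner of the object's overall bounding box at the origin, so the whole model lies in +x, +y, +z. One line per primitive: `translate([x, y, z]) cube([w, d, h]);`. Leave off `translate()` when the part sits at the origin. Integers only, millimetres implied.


cube([20, 216, 1676]);
translate([505, 0, 0]) cube([20, 216, 1676]);
translate([20, 0, 0]) cube([485, 216, 23]);
translate([20, 0, 316]) cube([485, 216, 23]);
translate([20, 0, 632]) cube([485, 216, 23]);
translate([20, 0, 948]) cube([485, 216, 23]);
translate([20, 0, 1264]) cube([485, 216, 23]);
translate([20, 0, 1580]) cube([485, 216, 23]);


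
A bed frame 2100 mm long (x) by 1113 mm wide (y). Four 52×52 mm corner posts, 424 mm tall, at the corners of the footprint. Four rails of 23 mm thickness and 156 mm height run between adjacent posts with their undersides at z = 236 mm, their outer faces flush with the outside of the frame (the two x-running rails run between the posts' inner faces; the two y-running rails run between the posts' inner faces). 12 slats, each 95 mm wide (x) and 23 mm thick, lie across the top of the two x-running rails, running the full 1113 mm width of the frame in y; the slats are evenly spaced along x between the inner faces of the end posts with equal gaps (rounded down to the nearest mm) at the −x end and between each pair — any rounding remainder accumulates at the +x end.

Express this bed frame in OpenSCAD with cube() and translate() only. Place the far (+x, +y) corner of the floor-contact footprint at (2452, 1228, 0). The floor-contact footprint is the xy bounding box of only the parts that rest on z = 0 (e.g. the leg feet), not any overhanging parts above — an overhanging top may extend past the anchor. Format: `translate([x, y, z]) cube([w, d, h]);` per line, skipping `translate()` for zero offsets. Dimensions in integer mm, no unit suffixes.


translate([352, 115, 0]) cube([52, 52, 424]);
translate([352, 1176, 0]) cube([52, 52, 424]);
translate([2400, 115, 0]) cube([52, 52, 424]);
translate([2400, 1176, 0]) cube([52, 52, 424]);
translate([404, 115, 236]) cube([1996, 23, 156]);
translate([404, 1205, 236]) cube([1996, 23, 156]);
translate([352, 167, 236]) cube([23, 1009, 156]);
translate([2429, 167, 236]) cube([23, 1009, 156]);
translate([469, 115, 392]) cube([95, 1113, 23]);
translate([629, 115, 392]) cube([95, 1113, 23]);
translate([789, 115, 392]) cube([95, 1113, 23]);
translate([949, 115, 392]) cube([95, 1113, 23]);
translate([1109, 115, 392]) cube([95, 1113, 23]);
translate([1269, 115, 392]) cube([95, 1113, 23]);
translate([1429, 115, 392]) cube([95, 1113, 23]);
translate([1589, 115, 392]) cube([95, 1113, 23]);
translate([1749, 115, 392]) cube([95, 1113, 23]);
translate([1909, 115, 392]) cube([95, 1113, 23]);
translate([2069, 115, 392]) cube([95, 1113, 23]);
translate([2229, 115, 392]) cube([95, 1113, 23]);


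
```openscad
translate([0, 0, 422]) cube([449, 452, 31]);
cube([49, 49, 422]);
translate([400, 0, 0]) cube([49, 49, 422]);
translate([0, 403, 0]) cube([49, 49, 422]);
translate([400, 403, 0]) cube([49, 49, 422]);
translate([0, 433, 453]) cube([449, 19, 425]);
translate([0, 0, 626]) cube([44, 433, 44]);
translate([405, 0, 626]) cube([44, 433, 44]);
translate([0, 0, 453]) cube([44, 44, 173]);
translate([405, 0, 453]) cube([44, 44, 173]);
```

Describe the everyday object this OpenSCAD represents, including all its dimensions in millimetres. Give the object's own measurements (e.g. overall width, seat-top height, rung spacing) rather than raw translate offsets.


A chair. The seat is a 449×452×31 mm slab with its top at z = 453 mm, on four 49×49 mm corner legs (flush with the seat edges, standing on z = 0). A flat backrest 19 mm thick, 425 mm tall, spans the full seat width and rises from the seat top along its +y edge, rear face flush with the rear of the seat. Two armrests of 44×44 mm section run along each side from the seat's front edge to the front of the backrest, top faces 217 mm above the seat top and outer faces flush with the seat's x-edges; a 44×44 mm post under the front of each armrest stands on the seat at the front corner.


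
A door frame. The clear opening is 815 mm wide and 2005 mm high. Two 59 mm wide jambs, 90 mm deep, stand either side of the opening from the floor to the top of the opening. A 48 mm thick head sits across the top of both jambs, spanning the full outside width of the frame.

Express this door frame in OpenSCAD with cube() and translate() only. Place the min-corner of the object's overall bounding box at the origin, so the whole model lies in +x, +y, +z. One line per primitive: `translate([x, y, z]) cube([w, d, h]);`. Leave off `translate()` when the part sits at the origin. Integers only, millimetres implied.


cube([59, 90, 2005]);
translate([874, 0, 0]) cube([59, 90, 2005]);
translate([0, 0, 2005]) cube([933, 90, 48]);


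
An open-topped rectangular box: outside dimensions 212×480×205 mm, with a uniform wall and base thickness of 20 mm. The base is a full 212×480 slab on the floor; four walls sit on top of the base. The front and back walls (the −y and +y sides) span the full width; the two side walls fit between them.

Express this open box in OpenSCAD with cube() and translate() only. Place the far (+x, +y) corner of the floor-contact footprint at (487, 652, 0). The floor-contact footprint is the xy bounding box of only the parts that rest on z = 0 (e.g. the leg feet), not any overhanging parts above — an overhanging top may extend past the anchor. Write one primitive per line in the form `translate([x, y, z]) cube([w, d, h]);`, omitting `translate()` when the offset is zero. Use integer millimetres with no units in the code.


translate([275, 172, 0]) cube([212, 480, 20]);
translate([275, 172, 20]) cube([212, 20, 185]);
translate([275, 632, 20]) cube([212, 20, 185]);
translate([275, 192, 20]) cube([20, 440, 185]);
translate([467, 192, 20]) cube([20, 440, 185]);


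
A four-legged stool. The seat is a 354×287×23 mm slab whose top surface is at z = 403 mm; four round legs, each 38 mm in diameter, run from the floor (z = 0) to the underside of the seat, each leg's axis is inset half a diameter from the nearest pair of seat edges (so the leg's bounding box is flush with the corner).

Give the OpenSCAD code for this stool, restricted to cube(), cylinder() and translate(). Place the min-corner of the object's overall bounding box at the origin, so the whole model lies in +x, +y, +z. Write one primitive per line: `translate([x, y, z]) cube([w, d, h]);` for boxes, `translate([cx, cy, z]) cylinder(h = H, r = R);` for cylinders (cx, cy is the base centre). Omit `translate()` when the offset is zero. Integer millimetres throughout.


// leg_h = 403 - 23 = 380
translate([0, 0, 380]) cube([354, 287, 23]);
translate([19, 19, 0]) cylinder(h = 380, r = 19);
translate([335, 19, 0]) cylinder(h = 380, r = 19);
translate([19, 268, 0]) cylinder(h = 380, r = 19);
translate([335, 268, 0]) cylinder(h = 380, r = 19);


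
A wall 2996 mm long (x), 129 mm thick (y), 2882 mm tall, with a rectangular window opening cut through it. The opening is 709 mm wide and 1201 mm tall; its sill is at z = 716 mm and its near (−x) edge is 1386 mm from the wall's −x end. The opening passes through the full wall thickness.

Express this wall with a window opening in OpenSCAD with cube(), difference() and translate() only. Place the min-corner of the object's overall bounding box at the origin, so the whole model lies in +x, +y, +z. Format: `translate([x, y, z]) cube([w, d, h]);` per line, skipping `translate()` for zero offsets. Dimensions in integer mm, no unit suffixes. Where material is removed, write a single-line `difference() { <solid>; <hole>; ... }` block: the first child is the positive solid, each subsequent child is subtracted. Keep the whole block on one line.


difference() { cube([2996, 129, 2882]); translate([1386, 0, 716]) cube([709, 129, 1201]); }


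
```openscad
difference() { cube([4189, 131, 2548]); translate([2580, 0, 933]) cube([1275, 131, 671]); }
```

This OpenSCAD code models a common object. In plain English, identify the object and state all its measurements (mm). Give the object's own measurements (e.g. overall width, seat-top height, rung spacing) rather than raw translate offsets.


A wall 4189 mm long (x), 131 mm thick (y), 2548 mm tall, with a rectangular window opening cut through it. The opening is 1275 mm wide and 671 mm tall; its sill is at z = 933 mm and its near (−x) edge is 2580 mm from the wall's −x end. The opening passes through the full wall thickness.


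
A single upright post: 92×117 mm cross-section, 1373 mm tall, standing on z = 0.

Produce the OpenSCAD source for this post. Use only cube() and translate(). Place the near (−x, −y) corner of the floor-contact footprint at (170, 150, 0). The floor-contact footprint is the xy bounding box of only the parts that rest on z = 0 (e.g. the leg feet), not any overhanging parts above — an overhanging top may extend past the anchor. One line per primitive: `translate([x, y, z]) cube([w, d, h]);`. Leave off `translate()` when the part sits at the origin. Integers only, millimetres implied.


translate([170, 150, 0]) cube([92, 117, 1373]);


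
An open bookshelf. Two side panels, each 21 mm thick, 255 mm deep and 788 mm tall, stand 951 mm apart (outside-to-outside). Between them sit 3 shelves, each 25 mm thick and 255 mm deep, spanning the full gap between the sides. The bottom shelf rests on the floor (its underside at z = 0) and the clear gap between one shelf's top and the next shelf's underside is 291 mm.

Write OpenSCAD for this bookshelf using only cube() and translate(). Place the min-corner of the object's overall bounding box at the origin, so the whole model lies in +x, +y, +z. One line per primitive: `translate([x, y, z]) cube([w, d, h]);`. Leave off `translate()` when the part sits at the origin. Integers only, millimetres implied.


cube([21, 255, 788]);
translate([930, 0, 0]) cube([21, 255, 788]);
translate([21, 0, 0]) cube([909, 255, 25]);
translate([21, 0, 316]) cube([909, 255, 25]);
translate([21, 0, 632]) cube([909, 255, 25]);


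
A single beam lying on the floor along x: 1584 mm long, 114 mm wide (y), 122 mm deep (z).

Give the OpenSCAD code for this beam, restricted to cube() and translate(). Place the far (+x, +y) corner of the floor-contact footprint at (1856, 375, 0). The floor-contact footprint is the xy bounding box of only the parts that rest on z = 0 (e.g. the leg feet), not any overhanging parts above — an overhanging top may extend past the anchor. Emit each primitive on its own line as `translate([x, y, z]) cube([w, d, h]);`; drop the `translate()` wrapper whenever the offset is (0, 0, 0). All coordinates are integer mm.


translate([272, 261, 0]) cube([1584, 114, 122]);


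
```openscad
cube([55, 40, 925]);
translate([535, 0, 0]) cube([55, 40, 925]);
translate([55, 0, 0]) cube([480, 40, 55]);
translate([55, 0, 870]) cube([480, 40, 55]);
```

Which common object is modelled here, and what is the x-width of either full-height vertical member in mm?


A picture frame. The border width is 55 mm.

Four thin pieces enclosing a rectangular opening — a picture frame. The two full-height stiles are 925 mm tall; the top rail sits at z = 870 and is 55 mm tall, so the border above the opening is 925 − 870 = 55 mm, matching the stile x-width.


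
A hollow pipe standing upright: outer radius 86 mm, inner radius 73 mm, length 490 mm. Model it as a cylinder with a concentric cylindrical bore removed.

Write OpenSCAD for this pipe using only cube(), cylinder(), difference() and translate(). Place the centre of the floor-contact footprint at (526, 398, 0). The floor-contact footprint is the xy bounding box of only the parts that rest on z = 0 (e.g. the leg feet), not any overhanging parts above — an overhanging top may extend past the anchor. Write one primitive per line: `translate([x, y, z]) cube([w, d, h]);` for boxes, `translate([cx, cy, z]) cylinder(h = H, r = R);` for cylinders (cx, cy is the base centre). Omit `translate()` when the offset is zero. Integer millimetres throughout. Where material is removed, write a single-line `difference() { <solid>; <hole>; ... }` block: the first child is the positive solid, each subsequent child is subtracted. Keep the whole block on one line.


difference() { translate([526, 398, 0]) cylinder(h = 490, r = 86); translate([526, 398, 0]) cylinder(h = 490, r = 73); }


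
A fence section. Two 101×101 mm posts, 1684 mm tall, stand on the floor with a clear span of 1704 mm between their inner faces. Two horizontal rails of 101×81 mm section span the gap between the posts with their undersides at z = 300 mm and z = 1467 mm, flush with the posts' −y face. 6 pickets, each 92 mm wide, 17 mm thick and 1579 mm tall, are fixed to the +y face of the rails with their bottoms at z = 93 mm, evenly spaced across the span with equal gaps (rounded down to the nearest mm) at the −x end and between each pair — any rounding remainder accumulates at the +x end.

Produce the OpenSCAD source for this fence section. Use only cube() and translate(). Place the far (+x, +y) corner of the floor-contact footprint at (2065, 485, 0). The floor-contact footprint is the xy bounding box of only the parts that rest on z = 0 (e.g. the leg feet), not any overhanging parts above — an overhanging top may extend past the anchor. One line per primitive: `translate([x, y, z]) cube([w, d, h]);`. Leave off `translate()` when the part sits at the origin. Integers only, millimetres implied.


translate([159, 384, 0]) cube([101, 101, 1684]);
translate([1964, 384, 0]) cube([101, 101, 1684]);
translate([260, 384, 300]) cube([1704, 101, 81]);
translate([260, 384, 1467]) cube([1704, 101, 81]);
translate([424, 485, 93]) cube([92, 17, 1579]);
translate([680, 485, 93]) cube([92, 17, 1579]);
translate([936, 485, 93]) cube([92, 17, 1579]);
translate([1192, 485, 93]) cube([92, 17, 1579]);
translate([1448, 485, 93]) cube([92, 17, 1579]);
translate([1704, 485, 93]) cube([92, 17, 1579]);


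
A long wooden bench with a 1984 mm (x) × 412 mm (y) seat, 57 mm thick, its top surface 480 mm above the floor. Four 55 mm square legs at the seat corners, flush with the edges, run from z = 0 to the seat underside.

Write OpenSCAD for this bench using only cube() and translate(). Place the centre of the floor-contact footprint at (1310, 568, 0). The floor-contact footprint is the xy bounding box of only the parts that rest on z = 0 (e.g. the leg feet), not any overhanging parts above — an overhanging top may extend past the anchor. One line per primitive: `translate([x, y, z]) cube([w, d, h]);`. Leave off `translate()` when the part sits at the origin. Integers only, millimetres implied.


translate([318, 362, 423]) cube([1984, 412, 57]);
translate([318, 362, 0]) cube([55, 55, 423]);
translate([318, 719, 0]) cube([55, 55, 423]);
translate([2247, 362, 0]) cube([55, 55, 423]);
translate([2247, 719, 0]) cube([55, 55, 423]);


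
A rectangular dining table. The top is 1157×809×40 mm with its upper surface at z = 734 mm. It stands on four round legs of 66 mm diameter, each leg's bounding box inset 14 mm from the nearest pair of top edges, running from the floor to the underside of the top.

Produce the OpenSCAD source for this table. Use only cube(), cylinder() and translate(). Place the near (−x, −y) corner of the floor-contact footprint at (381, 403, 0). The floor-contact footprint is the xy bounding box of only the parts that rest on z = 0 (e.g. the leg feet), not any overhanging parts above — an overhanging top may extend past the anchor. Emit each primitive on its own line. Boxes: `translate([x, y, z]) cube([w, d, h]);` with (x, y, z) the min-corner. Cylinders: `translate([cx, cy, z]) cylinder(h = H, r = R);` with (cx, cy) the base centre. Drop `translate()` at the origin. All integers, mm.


translate([367, 389, 694]) cube([1157, 809, 40]);
translate([414, 436, 0]) cylinder(h = 694, r = 33);
translate([1477, 436, 0]) cylinder(h = 694, r = 33);
translate([414, 1151, 0]) cylinder(h = 694, r = 33);
translate([1477, 1151, 0]) cylinder(h = 694, r = 33);
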